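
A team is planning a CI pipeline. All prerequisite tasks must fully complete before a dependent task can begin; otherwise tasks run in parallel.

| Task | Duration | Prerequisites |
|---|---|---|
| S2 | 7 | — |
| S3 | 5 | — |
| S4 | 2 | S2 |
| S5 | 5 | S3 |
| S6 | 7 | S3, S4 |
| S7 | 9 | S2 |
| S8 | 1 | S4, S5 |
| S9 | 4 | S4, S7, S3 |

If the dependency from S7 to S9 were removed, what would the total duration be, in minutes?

With the dependency in place, S2→S7→S9 = 7+9+4 = 20 sets the finish at 20 minutes.
Without S7→S9, S9's earliest start moves from 16 to 9.
After: S2→S4→S6 = 7+2+7 = 16 → 16 minutes.

16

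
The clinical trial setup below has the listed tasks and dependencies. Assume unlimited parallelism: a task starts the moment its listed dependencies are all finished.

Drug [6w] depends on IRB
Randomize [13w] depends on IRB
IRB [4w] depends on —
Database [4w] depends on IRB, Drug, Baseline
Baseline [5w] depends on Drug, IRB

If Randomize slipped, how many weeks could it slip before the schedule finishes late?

2

Critical path: IRB→Drug→Baseline→Database = 4+6+5+4 = 19, so the finish is 19 weeks.
Randomize finishes as early as 17 and must finish by 19.
Float = 19 − 17 = 2.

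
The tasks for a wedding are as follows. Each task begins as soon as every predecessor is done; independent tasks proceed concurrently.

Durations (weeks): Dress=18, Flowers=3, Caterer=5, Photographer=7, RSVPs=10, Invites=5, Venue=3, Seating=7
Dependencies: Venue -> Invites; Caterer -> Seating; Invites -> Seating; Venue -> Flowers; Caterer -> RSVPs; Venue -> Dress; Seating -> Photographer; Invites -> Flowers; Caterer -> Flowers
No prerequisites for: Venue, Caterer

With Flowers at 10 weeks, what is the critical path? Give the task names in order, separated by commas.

The binding path is Venue→Invites→Seating→Photographer = 3+5+7+7 = 22; finish at 22 weeks.
Flowers is off the critical path — its longest chain is 11 weeks, giving 11 of slack.
The critical path is still Venue→Invites→Seating→Photographer; finish is now 22 weeks.

Venue, Invites, Seating, Photographer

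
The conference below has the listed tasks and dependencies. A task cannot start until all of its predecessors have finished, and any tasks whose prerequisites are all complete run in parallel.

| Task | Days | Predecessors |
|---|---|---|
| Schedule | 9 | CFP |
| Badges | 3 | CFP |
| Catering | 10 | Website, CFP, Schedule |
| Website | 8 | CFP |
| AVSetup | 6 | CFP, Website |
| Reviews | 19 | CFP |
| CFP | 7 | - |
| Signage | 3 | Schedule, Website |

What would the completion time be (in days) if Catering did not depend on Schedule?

26

Before: longest chain CFP→Reviews = 7+19 = 26, finish 26.
Without Schedule→Catering, Catering's earliest start moves from 16 to 15.
The longest chain is now CFP→Reviews = 7+19 = 26, so the plan takes 26 days.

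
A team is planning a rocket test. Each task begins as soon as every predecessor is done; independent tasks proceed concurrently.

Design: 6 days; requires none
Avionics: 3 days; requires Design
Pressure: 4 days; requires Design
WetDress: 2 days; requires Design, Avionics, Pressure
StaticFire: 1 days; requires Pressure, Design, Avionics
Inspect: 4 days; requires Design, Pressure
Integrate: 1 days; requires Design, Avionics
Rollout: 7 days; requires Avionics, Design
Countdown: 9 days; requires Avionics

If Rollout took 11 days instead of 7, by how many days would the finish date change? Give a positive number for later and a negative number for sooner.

2

The binding path is Design→Avionics→Countdown = 6+3+9 = 18; finish at 18 days.
The longest path through Rollout is only 16 days, so Rollout has float 2.
The binding chain switches to Design→Avionics→Rollout = 6+3+11 = 20; finish 20 days.
Change in finish: 20 − 18 = +2 days.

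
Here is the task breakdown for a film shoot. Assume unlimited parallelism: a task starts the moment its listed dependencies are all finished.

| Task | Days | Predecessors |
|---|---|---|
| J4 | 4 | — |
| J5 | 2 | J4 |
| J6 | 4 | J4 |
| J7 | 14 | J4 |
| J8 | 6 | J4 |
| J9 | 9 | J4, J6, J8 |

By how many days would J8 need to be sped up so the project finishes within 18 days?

1

Current finish: 19 days; target: 18.
J8 is on every critical path, so each day cut from J8 cuts the finish by one (this holds down to a finish of 18).
Need 19 − 18 = 1 day off J8 → J8 becomes 5 days, finish becomes 18.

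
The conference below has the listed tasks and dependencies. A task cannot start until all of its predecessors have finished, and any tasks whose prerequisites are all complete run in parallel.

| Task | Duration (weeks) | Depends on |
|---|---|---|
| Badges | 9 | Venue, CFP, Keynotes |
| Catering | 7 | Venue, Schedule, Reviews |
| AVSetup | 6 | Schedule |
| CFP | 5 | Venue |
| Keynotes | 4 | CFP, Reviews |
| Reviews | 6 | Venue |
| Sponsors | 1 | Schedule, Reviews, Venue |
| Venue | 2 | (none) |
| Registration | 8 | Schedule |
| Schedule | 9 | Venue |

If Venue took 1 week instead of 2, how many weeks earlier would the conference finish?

Actual critical path: Venue→Reviews→Keynotes→Badges = 2+6+4+9 = 21 ⇒ 21 weeks.
Venue is on the critical path; changing it to 1 makes that path 20 weeks.
The critical path is still Venue→Reviews→Keynotes→Badges; finish is now 20 weeks.
Change in finish: 20 − 21 = -1 weeks.

1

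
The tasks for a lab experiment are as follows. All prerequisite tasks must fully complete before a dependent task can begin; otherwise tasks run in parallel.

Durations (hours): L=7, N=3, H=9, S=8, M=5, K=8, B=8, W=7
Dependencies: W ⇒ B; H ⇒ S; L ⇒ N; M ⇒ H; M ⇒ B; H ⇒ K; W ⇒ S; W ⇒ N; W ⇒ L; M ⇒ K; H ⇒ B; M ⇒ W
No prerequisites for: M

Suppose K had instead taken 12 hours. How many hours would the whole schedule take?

26

The binding path is M→H→K = 5+9+8 = 22; finish at 22 hours.
Since K is critical, the +4 change carries straight to that chain (now 26 hours).
No other chain overtakes it, so the finish is 26 hours.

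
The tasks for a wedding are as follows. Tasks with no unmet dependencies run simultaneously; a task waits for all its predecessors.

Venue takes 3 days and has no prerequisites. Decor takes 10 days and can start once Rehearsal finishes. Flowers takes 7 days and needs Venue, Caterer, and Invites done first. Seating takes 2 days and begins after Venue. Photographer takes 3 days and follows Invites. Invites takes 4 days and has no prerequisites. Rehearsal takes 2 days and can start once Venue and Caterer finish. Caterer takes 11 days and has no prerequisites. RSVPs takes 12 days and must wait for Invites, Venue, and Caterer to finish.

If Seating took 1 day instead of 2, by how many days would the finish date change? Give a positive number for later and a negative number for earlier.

0

Critical path before the change: Caterer→RSVPs = 11+12 = 23 giving 23 days.
The longest path through Seating is only 5 days, so Seating has float 18.
That remains the longest chain; total 23 days.
Change in finish: 23 − 23 = +0 days.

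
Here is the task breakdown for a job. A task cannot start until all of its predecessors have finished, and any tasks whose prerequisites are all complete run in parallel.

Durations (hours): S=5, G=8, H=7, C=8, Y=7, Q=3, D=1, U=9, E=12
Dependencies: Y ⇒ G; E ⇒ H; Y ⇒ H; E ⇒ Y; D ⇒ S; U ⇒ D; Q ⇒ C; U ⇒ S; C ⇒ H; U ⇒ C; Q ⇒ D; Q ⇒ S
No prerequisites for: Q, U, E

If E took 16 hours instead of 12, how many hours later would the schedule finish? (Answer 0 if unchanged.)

4

Critical path before the change: E→Y→G = 12+7+8 = 27 giving 27 hours.
E lies on that path, so at 16 hours the path becomes 31 hours.
That remains the longest chain; total 31 hours.
Change in finish: 31 − 27 = +4 hours.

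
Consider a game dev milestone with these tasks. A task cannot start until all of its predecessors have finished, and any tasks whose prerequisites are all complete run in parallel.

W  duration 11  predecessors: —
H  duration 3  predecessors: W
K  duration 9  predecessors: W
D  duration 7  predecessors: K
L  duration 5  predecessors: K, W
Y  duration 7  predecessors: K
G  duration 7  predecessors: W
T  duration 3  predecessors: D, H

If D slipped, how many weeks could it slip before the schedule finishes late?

0

The longest chain is W→K→D→T = 11+9+7+3 = 30; overall finish 30 weeks.
The longest chain containing D totals 30 weeks.
Float = 30 − 30 = 0.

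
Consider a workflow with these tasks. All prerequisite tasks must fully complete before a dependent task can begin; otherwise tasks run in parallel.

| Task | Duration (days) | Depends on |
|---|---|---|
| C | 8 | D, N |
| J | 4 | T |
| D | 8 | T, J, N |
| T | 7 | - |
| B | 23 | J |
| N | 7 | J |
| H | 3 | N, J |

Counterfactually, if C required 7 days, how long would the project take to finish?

34

Actual critical path: T→J→N→D→C = 7+4+7+8+8 = 34 ⇒ 34 days.
Since C is critical, the -1 change carries straight to that chain (now 33 days).
Now T→J→B = 7+4+23 = 34 is longest, so the finish becomes 34 days.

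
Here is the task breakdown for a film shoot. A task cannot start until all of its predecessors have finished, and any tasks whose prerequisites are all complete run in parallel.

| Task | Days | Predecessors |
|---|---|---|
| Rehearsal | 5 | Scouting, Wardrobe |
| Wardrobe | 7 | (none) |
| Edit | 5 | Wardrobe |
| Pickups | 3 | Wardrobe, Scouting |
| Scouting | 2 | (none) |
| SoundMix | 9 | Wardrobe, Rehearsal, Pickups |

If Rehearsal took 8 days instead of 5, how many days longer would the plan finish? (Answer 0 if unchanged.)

3

As given, the longest chain is Wardrobe→Rehearsal→SoundMix = 7+5+9 = 21, so the finish is 21 days.
Rehearsal lies on that path, so at 8 days the path becomes 24 days.
The critical path is still Wardrobe→Rehearsal→SoundMix; finish is now 24 days.
Change in finish: 24 − 21 = +3 days.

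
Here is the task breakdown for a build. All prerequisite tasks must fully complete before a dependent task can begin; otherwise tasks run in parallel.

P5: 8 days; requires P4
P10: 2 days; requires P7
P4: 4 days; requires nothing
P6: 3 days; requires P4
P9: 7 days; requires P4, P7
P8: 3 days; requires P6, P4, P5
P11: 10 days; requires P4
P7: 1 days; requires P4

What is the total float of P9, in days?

The longest chain is P4→P5→P8 = 4+8+3 = 15; overall finish 15 days.
The longest chain containing P9 totals 12 days.
Slack of P9 = 8 − 5 = 3 days.

3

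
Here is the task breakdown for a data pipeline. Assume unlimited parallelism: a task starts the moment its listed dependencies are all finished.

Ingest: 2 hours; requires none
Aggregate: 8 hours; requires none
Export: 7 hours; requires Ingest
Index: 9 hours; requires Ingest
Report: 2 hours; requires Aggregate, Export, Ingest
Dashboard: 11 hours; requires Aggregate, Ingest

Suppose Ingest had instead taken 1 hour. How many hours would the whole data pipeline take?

The binding path is Aggregate→Dashboard = 8+11 = 19; finish at 19 hours.
Ingest is off the critical path — its longest chain is 13 hours, giving 6 of slack.
The critical path is still Aggregate→Dashboard; finish is now 19 hours.

19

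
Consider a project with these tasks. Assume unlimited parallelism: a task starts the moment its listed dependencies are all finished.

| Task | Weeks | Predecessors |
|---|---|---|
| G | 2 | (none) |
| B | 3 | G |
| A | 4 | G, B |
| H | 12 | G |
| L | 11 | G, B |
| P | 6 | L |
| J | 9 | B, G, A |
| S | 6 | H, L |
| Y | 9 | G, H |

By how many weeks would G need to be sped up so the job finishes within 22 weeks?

1

Current finish: 23 weeks; target: 22.
G is on every critical path, so each week cut from G cuts the finish by one (this holds down to a finish of 22).
Need 23 − 22 = 1 week off G → G becomes 1 week, finish becomes 22.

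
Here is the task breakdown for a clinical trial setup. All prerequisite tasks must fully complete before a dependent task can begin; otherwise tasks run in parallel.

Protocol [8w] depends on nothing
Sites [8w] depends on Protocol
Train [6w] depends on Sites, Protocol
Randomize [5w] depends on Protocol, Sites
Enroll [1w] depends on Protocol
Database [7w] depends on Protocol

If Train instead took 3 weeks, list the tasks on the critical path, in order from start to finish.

Baseline: Protocol→Sites→Train = 8+8+6 = 22 → 22 weeks.
Since Train is critical, the -3 change carries straight to that chain (now 19 weeks).
The binding chain switches to Protocol→Sites→Randomize = 8+8+5 = 21; finish 21 weeks.

Protocol, Sites, Randomize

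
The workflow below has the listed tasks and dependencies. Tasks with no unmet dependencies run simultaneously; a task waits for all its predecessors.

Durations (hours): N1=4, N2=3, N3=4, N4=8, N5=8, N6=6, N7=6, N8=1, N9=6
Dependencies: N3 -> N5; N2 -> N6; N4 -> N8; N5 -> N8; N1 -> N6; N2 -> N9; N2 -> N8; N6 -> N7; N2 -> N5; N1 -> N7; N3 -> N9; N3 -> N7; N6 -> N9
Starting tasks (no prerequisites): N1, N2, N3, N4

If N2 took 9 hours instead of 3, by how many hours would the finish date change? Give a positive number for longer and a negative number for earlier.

5

Critical path before the change: N1→N6→N7 = 4+6+6 = 16 giving 16 hours.
N2 has 1 hour of float (longest path through it is 15).
Now N2→N6→N7 = 9+6+6 = 21 is longest, so the finish becomes 21 hours.
Change in finish: 21 − 16 = +5 hours.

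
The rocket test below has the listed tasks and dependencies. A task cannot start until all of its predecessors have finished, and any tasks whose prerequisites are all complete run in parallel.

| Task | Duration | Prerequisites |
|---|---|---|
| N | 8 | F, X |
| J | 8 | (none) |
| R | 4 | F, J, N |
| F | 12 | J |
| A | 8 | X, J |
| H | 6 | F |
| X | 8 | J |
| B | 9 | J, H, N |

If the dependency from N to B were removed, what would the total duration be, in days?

Before: longest chain J→F→N→B = 8+12+8+9 = 37, finish 37.
Without N→B, B's earliest start moves from 28 to 26.
New critical path: J→F→H→B = 8+12+6+9 = 35 ⇒ 35 days.

35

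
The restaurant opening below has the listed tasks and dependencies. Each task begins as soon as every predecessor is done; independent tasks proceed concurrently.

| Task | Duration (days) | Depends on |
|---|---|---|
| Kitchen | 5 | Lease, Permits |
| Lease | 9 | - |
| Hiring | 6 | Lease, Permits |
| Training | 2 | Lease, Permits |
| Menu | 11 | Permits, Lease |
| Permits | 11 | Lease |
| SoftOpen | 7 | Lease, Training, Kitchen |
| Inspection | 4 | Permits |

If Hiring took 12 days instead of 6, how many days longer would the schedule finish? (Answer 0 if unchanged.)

The binding path is Lease→Permits→Kitchen→SoftOpen = 9+11+5+7 = 32; finish at 32 days.
Hiring is off the critical path — its longest chain is 26 days, giving 6 of slack.
No other chain overtakes it, so the finish is 32 days.
Change in finish: 32 − 32 = +0 days.

0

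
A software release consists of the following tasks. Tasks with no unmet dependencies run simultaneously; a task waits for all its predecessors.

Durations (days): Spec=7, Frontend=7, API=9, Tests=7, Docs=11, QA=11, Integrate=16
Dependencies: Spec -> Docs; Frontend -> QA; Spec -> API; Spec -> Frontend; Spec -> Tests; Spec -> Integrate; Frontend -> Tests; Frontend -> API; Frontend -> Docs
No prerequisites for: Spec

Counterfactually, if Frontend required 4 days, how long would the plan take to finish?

As given, the longest chain is Spec→Frontend→Docs = 7+7+11 = 25, so the finish is 25 days.
Frontend is on the critical path; changing it to 4 makes that path 22 days.
The binding chain switches to Spec→Integrate = 7+16 = 23; finish 23 days.

23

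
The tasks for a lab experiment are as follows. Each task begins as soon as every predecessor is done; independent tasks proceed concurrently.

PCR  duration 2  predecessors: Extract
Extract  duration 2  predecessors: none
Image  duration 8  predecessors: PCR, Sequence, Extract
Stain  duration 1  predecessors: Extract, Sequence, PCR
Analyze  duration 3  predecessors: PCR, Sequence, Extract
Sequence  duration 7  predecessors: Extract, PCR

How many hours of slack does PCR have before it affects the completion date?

0

The longest chain is Extract→PCR→Sequence→Image = 2+2+7+8 = 19; overall finish 19 hours.
The longest chain containing PCR totals 19 hours.
Float = 19 − 19 = 0.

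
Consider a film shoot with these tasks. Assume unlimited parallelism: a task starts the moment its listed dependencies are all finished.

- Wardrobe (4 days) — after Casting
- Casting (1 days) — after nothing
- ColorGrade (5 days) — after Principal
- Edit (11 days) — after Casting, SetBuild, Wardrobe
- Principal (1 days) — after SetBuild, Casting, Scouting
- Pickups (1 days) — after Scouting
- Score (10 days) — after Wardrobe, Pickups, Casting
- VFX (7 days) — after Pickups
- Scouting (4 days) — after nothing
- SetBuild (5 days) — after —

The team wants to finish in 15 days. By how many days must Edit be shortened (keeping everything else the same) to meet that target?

Current finish: 16 days; target: 15.
Edit is on every critical path, so each day cut from Edit cuts the finish by one (this holds down to a finish of 15).
Need 16 − 15 = 1 day off Edit → Edit becomes 10 days, finish becomes 15.

1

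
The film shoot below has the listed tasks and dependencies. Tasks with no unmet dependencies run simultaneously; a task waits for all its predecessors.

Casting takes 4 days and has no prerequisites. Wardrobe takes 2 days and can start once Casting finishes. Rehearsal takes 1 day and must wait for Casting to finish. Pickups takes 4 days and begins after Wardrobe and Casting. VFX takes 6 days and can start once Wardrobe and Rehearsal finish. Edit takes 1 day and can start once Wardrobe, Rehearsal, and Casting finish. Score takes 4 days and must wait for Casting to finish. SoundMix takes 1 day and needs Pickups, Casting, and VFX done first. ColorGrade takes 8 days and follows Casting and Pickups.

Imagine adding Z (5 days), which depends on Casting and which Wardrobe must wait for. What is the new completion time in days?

23

Originally the job takes 18 days.
With Z inserted, Wardrobe now waits for max(Casting, Z).
New critical path: Casting→Z→Wardrobe→Pickups→ColorGrade = 4+5+2+4+8 = 23 ⇒ 23 days.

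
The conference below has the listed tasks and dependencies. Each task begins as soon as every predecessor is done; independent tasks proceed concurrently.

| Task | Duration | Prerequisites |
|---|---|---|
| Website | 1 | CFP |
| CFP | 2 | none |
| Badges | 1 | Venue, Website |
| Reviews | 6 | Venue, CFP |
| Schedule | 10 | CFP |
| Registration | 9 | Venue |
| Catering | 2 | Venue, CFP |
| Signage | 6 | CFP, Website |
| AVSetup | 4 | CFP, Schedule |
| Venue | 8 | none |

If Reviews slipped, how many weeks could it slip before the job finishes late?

3

The longest chain is Venue→Registration = 8+9 = 17; overall finish 17 weeks.
The longest chain containing Reviews totals 14 weeks.
Slack of Reviews = 11 − 8 = 3 weeks.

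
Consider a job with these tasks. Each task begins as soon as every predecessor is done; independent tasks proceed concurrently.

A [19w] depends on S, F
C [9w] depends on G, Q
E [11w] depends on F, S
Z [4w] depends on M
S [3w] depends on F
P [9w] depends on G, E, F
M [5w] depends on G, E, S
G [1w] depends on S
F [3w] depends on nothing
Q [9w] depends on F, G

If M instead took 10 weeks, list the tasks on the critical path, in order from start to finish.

F, S, E, M, Z

Critical path before the change: F→S→E→M→Z = 3+3+11+5+4 = 26 giving 26 weeks.
M lies on that path, so at 10 weeks the path becomes 31 weeks.
No other chain overtakes it, so the finish is 31 weeks.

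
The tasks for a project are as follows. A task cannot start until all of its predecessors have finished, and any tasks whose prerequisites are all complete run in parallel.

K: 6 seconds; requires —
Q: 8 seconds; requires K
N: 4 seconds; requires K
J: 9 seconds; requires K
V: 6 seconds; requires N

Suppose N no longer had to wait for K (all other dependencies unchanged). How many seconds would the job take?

Before: longest chain K→N→V = 6+4+6 = 16, finish 16.
Without K→N, N's earliest start moves from 6 to 0.
New critical path: K→J = 6+9 = 15 ⇒ 15 seconds.

15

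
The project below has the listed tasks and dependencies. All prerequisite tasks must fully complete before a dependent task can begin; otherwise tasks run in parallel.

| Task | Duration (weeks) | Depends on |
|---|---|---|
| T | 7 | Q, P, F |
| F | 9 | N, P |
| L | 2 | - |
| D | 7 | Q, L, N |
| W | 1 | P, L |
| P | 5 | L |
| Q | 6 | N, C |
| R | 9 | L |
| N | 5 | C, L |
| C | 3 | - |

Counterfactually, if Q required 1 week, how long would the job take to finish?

Critical path before the change: C→N→F→T = 3+5+9+7 = 24 giving 24 weeks.
Q has 3 weeks of float (longest path through it is 21).
No other chain overtakes it, so the finish is 24 weeks.

24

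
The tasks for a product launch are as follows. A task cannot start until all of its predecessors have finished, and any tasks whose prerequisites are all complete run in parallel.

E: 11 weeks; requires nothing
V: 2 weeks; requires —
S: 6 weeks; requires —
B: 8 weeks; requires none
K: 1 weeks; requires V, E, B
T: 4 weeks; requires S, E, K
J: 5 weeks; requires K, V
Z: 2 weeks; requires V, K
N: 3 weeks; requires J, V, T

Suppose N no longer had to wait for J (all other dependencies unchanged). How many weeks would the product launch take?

19

With the dependency in place, E→K→J→N = 11+1+5+3 = 20 sets the finish at 20 weeks.
Without J→N, N's earliest start moves from 17 to 16.
New critical path: E→K→T→N = 11+1+4+3 = 19 ⇒ 19 weeks.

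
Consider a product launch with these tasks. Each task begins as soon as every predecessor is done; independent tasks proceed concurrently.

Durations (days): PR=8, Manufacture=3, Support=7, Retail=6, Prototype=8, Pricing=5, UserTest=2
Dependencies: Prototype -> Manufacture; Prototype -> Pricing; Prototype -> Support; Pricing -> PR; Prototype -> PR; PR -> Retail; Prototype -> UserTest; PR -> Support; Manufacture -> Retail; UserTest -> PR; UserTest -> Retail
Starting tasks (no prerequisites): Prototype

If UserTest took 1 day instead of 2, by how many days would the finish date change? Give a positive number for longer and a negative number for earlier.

0

Actual critical path: Prototype→Pricing→PR→Support = 8+5+8+7 = 28 ⇒ 28 days.
UserTest is off the critical path — its longest chain is 25 days, giving 3 of slack.
That remains the longest chain; total 28 days.
Change in finish: 28 − 28 = +0 days.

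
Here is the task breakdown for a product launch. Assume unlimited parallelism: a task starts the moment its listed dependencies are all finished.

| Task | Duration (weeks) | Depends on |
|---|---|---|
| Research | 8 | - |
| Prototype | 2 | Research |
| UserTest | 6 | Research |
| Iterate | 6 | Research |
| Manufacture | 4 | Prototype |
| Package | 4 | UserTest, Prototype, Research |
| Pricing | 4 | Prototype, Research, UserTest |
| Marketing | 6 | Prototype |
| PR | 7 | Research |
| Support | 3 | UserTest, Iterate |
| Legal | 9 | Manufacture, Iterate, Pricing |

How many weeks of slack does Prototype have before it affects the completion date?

4

Critical path: Research→UserTest→Pricing→Legal = 8+6+4+9 = 27, so the finish is 27 weeks.
Prototype finishes as early as 10 and must finish by 14.
Slack of Prototype = 12 − 8 = 4 weeks.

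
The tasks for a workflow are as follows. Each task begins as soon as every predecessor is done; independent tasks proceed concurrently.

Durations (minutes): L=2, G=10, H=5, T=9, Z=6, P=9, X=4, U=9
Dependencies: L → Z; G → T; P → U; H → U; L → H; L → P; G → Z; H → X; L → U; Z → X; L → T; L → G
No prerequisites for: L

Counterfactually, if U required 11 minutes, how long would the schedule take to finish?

As given, the longest chain is L→G→Z→X = 2+10+6+4 = 22, so the finish is 22 minutes.
The longest path through U is only 20 minutes, so U has float 2.
That remains the longest chain; total 22 minutes.

22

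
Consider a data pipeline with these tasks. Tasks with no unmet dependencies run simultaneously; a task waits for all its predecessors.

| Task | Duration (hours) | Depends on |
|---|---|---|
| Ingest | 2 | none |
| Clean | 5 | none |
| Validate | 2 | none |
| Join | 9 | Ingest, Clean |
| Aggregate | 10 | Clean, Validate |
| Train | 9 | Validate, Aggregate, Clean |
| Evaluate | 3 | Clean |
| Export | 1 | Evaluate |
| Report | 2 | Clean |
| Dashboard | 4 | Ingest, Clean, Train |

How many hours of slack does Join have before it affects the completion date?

14

The longest chain is Clean→Aggregate→Train→Dashboard = 5+10+9+4 = 28; overall finish 28 hours.
The longest chain containing Join totals 14 hours.
Slack of Join = 19 − 5 = 14 hours.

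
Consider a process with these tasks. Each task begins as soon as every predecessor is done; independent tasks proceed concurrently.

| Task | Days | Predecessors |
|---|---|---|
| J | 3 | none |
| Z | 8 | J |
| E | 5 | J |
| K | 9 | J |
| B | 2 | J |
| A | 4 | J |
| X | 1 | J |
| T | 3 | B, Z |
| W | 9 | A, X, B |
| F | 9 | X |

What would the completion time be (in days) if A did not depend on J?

14

Before: longest chain J→A→W = 3+4+9 = 16, finish 16.
Without J→A, A's earliest start moves from 3 to 0.
The longest chain is now J→Z→T = 3+8+3 = 14, so the plan takes 14 days.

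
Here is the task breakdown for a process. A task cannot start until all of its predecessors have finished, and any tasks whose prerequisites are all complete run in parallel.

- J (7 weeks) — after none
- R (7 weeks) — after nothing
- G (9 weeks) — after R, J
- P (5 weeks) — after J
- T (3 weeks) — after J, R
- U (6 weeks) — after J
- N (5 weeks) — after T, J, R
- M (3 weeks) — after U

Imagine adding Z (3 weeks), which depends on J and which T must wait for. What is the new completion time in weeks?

Originally the process takes 16 weeks.
With Z inserted, T now waits for max(J, R, Z).
New critical path: J→Z→T→N = 7+3+3+5 = 18 ⇒ 18 weeks.

18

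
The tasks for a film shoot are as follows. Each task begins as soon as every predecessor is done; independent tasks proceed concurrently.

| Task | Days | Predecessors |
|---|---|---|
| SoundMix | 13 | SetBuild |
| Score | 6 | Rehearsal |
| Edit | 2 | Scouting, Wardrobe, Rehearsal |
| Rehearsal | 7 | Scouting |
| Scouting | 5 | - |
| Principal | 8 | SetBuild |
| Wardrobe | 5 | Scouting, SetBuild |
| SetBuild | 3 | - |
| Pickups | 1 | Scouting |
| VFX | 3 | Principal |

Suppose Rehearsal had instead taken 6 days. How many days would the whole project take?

17

Critical path before the change: Scouting→Rehearsal→Score = 5+7+6 = 18 giving 18 days.
Since Rehearsal is critical, the -1 change carries straight to that chain (now 17 days).
The critical path is still Scouting→Rehearsal→Score; finish is now 17 days.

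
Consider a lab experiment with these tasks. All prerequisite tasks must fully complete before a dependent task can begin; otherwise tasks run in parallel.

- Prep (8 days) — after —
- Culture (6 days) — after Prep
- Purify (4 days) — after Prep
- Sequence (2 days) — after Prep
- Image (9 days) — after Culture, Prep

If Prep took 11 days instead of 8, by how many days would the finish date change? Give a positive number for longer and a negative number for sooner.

3

Critical path before the change: Prep→Culture→Image = 8+6+9 = 23 giving 23 days.
Prep lies on that path, so at 11 days the path becomes 26 days.
That remains the longest chain; total 26 days.
Change in finish: 26 − 23 = +3 days.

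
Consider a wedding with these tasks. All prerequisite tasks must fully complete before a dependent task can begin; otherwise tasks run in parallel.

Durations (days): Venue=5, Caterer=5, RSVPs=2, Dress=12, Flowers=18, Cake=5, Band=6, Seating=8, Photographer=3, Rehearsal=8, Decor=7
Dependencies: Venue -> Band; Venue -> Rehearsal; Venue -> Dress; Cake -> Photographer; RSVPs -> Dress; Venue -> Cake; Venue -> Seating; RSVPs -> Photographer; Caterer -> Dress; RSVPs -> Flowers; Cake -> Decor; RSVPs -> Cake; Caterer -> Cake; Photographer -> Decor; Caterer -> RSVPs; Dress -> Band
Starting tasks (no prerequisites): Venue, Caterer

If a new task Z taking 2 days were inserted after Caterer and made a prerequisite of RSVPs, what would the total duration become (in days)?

Originally the plan takes 25 days.
With Z inserted, RSVPs now waits for max(Caterer, Z).
New critical path: Caterer→Z→RSVPs→Dress→Band = 5+2+2+12+6 = 27 ⇒ 27 days.

27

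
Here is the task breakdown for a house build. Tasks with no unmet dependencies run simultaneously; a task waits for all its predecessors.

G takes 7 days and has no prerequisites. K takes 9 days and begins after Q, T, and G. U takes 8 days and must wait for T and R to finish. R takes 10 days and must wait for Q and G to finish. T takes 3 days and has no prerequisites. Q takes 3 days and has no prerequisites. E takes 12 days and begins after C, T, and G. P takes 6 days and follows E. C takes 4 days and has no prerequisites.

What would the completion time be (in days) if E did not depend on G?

25

With the dependency in place, G→R→U = 7+10+8 = 25 sets the finish at 25 days.
Without G→E, E's earliest start moves from 7 to 4.
New critical path: G→R→U = 7+10+8 = 25 ⇒ 25 days.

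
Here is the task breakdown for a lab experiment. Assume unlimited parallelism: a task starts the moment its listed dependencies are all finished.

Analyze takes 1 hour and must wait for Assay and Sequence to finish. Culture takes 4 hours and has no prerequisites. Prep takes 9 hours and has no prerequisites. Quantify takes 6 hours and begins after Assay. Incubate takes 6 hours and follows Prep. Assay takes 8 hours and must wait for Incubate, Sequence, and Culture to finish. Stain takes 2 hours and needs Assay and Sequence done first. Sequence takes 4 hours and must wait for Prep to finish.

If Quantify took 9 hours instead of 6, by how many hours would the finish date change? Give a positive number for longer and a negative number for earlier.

As given, the longest chain is Prep→Incubate→Assay→Quantify = 9+6+8+6 = 29, so the finish is 29 hours.
Since Quantify is critical, the +3 change carries straight to that chain (now 32 hours).
The critical path is still Prep→Incubate→Assay→Quantify; finish is now 32 hours.
Change in finish: 32 − 29 = +3 hours.

3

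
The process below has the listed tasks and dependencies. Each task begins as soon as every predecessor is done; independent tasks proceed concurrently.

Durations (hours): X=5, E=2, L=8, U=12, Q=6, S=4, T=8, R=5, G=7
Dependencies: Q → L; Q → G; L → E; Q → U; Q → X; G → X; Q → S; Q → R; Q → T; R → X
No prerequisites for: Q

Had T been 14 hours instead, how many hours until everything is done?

Actual critical path: Q→G→X = 6+7+5 = 18 ⇒ 18 hours.
T is off the critical path — its longest chain is 14 hours, giving 4 of slack.
New critical path: Q→T = 6+14 = 20 ⇒ 20 hours.

20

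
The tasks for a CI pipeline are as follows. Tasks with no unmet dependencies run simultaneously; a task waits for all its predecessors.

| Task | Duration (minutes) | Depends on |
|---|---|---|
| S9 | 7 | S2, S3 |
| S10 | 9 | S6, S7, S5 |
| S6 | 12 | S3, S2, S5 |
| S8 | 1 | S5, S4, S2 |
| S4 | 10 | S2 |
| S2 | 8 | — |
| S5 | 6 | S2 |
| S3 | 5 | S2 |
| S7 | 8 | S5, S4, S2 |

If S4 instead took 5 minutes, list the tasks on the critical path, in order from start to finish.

S2, S5, S6, S10

Critical path before the change: S2→S4→S7→S10 = 8+10+8+9 = 35 giving 35 minutes.
Since S4 is critical, the -5 change carries straight to that chain (now 30 minutes).
The binding chain switches to S2→S5→S6→S10 = 8+6+12+9 = 35; finish 35 minutes.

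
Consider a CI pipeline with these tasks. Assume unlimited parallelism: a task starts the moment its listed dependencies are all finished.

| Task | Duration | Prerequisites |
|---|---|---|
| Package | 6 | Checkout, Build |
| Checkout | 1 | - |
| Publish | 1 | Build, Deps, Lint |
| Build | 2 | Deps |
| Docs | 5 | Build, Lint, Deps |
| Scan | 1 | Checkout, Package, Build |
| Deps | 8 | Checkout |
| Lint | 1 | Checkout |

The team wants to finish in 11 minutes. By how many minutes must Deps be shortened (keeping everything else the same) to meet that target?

Current finish: 18 minutes; target: 11.
Deps is on every critical path, so each minute cut from Deps cuts the finish by one (this holds down to a finish of 11).
Need 18 − 11 = 7 minutes off Deps → Deps becomes 1 minute, finish becomes 11.

7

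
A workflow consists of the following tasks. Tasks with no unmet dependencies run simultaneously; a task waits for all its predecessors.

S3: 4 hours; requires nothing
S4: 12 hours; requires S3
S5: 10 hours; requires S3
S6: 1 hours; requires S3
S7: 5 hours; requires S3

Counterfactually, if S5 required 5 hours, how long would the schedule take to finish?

As given, the longest chain is S3→S4 = 4+12 = 16, so the finish is 16 hours.
S5 has 2 hours of float (longest path through it is 14).
No other chain overtakes it, so the finish is 16 hours.

16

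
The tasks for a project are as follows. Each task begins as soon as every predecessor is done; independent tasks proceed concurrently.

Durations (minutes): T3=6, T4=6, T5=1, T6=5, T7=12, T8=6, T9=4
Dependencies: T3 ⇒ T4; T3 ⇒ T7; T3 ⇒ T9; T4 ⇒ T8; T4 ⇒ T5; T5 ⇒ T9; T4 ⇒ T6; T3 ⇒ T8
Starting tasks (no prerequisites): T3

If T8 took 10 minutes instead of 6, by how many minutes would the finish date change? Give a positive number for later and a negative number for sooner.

As given, the longest chain is T3→T4→T8 = 6+6+6 = 18, so the finish is 18 minutes.
T8 is on the critical path; changing it to 10 makes that path 22 minutes.
The critical path is still T3→T4→T8; finish is now 22 minutes.
Change in finish: 22 − 18 = +4 minutes.

4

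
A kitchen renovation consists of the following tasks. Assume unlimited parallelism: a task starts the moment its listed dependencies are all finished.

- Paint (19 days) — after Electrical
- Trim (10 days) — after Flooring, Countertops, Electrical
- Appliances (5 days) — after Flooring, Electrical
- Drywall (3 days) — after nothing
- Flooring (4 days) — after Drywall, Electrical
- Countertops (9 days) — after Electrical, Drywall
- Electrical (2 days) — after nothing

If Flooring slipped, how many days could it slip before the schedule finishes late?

Drywall→Countertops→Trim = 3+9+10 = 22 sets the makespan at 22 days.
Flooring finishes as early as 7 and must finish by 12.
So Flooring can slip 12 − 7 = 5 days.

5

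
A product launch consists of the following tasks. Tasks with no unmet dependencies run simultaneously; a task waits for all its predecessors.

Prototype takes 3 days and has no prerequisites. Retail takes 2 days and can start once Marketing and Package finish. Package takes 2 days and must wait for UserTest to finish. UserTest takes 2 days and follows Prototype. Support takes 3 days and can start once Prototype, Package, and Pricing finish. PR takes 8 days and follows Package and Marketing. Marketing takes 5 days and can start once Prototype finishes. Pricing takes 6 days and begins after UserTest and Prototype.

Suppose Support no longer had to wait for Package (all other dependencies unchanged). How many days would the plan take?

Original critical path: Prototype→Marketing→PR = 3+5+8 = 16 ⇒ 16 days.
Dropping Package→Support doesn't change Support's earliest start (11); another predecessor still binds.
After: Prototype→Marketing→PR = 3+5+8 = 16 → 16 days.

16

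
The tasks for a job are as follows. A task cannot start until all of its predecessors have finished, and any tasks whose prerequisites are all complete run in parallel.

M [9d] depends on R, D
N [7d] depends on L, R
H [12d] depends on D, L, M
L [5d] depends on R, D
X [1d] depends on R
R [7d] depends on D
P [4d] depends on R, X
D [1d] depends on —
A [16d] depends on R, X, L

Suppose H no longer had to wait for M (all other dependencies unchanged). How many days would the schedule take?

With the dependency in place, D→R→M→H = 1+7+9+12 = 29 sets the finish at 29 days.
Without M→H, H's earliest start moves from 17 to 13.
New critical path: D→R→L→A = 1+7+5+16 = 29 ⇒ 29 days.

29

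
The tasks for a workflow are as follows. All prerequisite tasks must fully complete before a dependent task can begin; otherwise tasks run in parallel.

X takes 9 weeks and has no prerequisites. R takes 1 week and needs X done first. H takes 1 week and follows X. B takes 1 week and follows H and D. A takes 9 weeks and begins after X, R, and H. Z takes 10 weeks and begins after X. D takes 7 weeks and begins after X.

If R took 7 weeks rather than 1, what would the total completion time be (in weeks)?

25

Actual critical path: X→R→A = 9+1+9 = 19 ⇒ 19 weeks.
R lies on that path, so at 7 weeks the path becomes 25 weeks.
That remains the longest chain; total 25 weeks.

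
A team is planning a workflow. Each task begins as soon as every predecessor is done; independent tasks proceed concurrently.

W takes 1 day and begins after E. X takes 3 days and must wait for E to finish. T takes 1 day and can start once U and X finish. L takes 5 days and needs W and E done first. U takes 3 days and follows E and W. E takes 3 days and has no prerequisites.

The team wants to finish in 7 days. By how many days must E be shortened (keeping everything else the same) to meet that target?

Current finish: 9 days; target: 7.
E is on every critical path, so each day cut from E cuts the finish by one (this holds down to a finish of 7).
Need 9 − 7 = 2 days off E → E becomes 1 day, finish becomes 7.

2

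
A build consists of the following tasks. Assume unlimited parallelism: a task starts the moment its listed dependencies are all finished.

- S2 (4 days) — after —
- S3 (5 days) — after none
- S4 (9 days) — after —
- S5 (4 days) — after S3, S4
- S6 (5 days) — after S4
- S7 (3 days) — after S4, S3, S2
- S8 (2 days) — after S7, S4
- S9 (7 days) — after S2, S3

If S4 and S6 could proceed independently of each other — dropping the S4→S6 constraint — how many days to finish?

14

With the dependency in place, S4→S6 = 9+5 = 14 sets the finish at 14 days.
Without S4→S6, S6's earliest start moves from 9 to 0.
The longest chain is now S4→S7→S8 = 9+3+2 = 14, so the build takes 14 days.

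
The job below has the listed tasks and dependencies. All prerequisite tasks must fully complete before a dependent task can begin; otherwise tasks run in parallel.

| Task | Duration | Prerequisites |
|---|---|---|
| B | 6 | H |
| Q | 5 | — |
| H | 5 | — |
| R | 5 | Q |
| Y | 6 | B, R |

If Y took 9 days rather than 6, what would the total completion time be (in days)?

20

Actual critical path: H→B→Y = 5+6+6 = 17 ⇒ 17 days.
Y lies on that path, so at 9 days the path becomes 20 days.
The critical path is still H→B→Y; finish is now 20 days.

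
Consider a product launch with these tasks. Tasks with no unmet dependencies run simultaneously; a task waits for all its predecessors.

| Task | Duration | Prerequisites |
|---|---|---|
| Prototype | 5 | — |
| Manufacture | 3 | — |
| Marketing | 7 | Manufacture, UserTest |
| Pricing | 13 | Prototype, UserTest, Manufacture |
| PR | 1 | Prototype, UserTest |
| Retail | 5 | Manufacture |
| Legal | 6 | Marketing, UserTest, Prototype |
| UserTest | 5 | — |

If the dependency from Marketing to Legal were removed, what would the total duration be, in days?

Original critical path: Prototype→Pricing = 5+13 = 18 ⇒ 18 days.
Without Marketing→Legal, Legal's earliest start moves from 12 to 5.
New critical path: Prototype→Pricing = 5+13 = 18 ⇒ 18 days.

18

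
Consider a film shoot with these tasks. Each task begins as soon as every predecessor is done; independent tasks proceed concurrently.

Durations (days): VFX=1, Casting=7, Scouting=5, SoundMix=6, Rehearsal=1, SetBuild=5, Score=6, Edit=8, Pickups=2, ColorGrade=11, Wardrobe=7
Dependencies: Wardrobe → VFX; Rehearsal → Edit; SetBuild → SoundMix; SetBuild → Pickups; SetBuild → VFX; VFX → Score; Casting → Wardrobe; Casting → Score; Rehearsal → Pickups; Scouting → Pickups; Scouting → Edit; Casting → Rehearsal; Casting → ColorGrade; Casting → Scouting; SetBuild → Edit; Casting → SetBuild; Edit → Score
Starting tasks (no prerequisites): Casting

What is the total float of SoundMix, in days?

The longest chain is Casting→Scouting→Edit→Score = 7+5+8+6 = 26; overall finish 26 days.
Longest path through SoundMix: 18 days (earliest finish 18, latest finish 26).
Float = 26 − 18 = 8.

8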